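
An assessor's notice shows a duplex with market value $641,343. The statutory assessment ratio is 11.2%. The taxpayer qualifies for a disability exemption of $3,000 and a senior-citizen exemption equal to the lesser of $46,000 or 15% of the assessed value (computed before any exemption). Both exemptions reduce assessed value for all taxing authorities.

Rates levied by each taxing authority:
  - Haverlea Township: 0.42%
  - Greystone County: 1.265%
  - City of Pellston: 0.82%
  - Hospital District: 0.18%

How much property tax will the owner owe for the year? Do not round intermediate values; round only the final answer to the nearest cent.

$1,558.80

Assessed value = $641,343 × 0.112 = $71,830.416
Senior-citizen exemption = min($46,000, 15% × $71,830.416) = min($46,000, $10,774.5624) = $10,774.5624 (percentage binds)
Taxable value = $71,830.416 − $3,000 − $10,774.5624 = $58,055.8536
Haverlea Township: $58,055.8536 × 0.0042 = $243.83458512
Greystone County: $58,055.8536 × 0.01265 = $734.40654804
City of Pellston: $58,055.8536 × 0.0082 = $476.05799952
Hospital District: $58,055.8536 × 0.0018 = $104.50053648
Total = $1,558.79966916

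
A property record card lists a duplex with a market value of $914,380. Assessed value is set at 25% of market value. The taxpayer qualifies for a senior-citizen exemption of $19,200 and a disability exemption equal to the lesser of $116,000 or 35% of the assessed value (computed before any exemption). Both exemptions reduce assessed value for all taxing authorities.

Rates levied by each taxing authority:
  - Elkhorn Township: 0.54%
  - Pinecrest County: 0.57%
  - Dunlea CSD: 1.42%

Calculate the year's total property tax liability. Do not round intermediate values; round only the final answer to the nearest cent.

Assessed value = $914,380 × 0.25 = $228,595
Disability exemption = min($116,000, 35% × $228,595) = min($116,000, $80,008.25) = $80,008.25 (percentage binds)
Taxable value = $228,595 − $19,200 − $80,008.25 = $129,386.75
Elkhorn Township: $129,386.75 × 0.0054 = $698.68845
Pinecrest County: $129,386.75 × 0.0057 = $737.504475
Dunlea CSD: $129,386.75 × 0.0142 = $1,837.29185
Total = $3,273.484775

$3,273.48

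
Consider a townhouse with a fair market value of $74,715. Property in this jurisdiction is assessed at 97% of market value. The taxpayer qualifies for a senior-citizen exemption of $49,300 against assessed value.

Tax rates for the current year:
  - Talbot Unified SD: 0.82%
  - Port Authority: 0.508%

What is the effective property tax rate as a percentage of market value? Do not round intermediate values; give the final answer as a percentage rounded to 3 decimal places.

0.412%

Assessed value = $74,715 × 0.97 = $72,473.55
Taxable value = $72,473.55 − $49,300 = $23,173.55
Talbot Unified SD: $23,173.55 × 0.0082 = $190.02311
Port Authority: $23,173.55 × 0.00508 = $117.721634
Total tax = $307.744744
Effective rate = $307.744744 ÷ $74,715 = 0.412% of market value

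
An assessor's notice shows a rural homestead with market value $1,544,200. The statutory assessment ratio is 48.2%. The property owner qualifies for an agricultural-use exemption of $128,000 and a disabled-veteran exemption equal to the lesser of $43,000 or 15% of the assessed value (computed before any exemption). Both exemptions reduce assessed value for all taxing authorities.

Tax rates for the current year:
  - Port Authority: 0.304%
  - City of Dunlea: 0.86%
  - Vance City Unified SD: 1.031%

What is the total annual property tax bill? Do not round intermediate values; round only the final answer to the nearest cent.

Assessed value = $1,544,200 × 0.482 = $744,304.4
Disabled-veteran exemption = min($43,000, 15% × $744,304.4) = min($43,000, $111,645.66) = $43,000 (dollar cap binds)
Taxable value = $744,304.4 − $128,000 − $43,000 = $573,304.4
Port Authority: $573,304.4 × 0.00304 = $1,742.845376
City of Dunlea: $573,304.4 × 0.0086 = $4,930.41784
Vance City Unified SD: $573,304.4 × 0.01031 = $5,910.768364
Total = $12,584.03158

$12,584.03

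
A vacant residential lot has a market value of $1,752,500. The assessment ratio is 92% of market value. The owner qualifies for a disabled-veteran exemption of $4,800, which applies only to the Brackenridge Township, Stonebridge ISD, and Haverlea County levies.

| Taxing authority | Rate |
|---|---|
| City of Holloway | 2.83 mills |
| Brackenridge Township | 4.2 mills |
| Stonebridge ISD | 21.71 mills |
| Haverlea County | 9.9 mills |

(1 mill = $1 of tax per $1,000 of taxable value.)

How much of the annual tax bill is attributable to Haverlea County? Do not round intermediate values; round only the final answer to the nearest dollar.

Assessed value = $1,752,500 × 0.92 = $1,612,300
Haverlea County taxable value = $1,612,300 − $4,800 = $1,607,500
Haverlea County levy = $1,607,500 × 0.0099 = $15,914.25

$15,914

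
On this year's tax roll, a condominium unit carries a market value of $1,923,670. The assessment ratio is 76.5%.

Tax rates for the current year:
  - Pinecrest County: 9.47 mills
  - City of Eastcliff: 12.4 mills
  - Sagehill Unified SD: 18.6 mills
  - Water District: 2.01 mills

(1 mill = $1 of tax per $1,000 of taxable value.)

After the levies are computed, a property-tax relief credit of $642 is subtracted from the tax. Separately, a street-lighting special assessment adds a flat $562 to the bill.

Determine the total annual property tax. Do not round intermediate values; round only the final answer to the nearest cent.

Assessed value = $1,923,670 × 0.765 = $1,471,607.55
Pinecrest County: $1,471,607.55 × 0.00947 = $13,936.1234985
City of Eastcliff: $1,471,607.55 × 0.0124 = $18,247.93362
Sagehill Unified SD: $1,471,607.55 × 0.0186 = $27,371.90043
Water District: $1,471,607.55 × 0.00201 = $2,957.9311755
Levies subtotal = $62,513.888724
After credit = $62,513.888724 − $642 = $61,871.888724
Total = $61,871.888724 + $562 = $62,433.888724

$62,433.89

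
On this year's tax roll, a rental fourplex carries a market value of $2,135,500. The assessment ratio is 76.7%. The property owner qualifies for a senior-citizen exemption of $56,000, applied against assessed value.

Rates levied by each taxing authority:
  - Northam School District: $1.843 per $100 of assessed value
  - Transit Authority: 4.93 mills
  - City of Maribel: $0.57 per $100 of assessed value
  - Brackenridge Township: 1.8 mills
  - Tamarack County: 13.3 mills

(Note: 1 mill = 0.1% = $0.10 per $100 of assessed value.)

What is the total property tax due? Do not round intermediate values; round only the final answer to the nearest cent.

$69,857.96

Assessed value = $2,135,500 × 0.767 = $1,637,928.5
Taxable value = $1,637,928.5 − $56,000 = $1,581,928.5
Northam School District: $1,581,928.5 × 0.01843 = $29,154.942255
Transit Authority: $1,581,928.5 × 0.00493 = $7,798.907505
City of Maribel: $1,581,928.5 × 0.0057 = $9,016.99245
Brackenridge Township: $1,581,928.5 × 0.0018 = $2,847.4713
Tamarack County: $1,581,928.5 × 0.0133 = $21,039.64905
Total = $69,857.96256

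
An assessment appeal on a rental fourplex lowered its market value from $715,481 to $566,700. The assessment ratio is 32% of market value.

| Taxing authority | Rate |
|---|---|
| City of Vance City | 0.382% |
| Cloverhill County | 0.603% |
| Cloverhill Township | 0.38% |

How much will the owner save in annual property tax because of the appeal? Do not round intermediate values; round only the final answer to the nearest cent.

Old assessed value = $715,481 × 0.32 = $228,953.92
New assessed value = $566,700 × 0.32 = $181,344
Combined rate = 0.00382 + 0.00603 + 0.0038 = 0.01365
Old tax = $228,953.92 × 0.01365 = $3,125.221008
New tax = $181,344 × 0.01365 = $2,475.3456
Reduction = $3,125.221008 − $2,475.3456 = $649.875408

$649.88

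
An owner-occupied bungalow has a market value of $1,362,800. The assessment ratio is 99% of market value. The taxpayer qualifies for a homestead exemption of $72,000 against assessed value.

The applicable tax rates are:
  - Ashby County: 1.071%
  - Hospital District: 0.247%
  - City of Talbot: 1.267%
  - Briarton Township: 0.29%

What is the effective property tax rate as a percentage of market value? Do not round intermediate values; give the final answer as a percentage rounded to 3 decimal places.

2.694%

Assessed value = $1,362,800 × 0.99 = $1,349,172
Taxable value = $1,349,172 − $72,000 = $1,277,172
Ashby County: $1,277,172 × 0.01071 = $13,678.51212
Hospital District: $1,277,172 × 0.00247 = $3,154.61484
City of Talbot: $1,277,172 × 0.01267 = $16,181.76924
Briarton Township: $1,277,172 × 0.0029 = $3,703.7988
Total tax = $36,718.695
Effective rate = $36,718.695 ÷ $1,362,800 = 2.694% of market value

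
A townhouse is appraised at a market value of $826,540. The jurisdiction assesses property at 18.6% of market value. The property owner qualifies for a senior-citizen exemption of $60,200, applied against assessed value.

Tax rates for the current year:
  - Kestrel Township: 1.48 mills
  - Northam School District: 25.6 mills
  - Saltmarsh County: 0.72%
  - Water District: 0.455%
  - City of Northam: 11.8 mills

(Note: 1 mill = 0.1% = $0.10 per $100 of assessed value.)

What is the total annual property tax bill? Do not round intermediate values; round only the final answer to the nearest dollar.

$4,736

Assessed value = $826,540 × 0.186 = $153,736.44
Taxable value = $153,736.44 − $60,200 = $93,536.44
Kestrel Township: $93,536.44 × 0.00148 = $138.4339312
Northam School District: $93,536.44 × 0.0256 = $2,394.532864
Saltmarsh County: $93,536.44 × 0.0072 = $673.462368
Water District: $93,536.44 × 0.00455 = $425.590802
City of Northam: $93,536.44 × 0.0118 = $1,103.729992
Total = $4,735.7499572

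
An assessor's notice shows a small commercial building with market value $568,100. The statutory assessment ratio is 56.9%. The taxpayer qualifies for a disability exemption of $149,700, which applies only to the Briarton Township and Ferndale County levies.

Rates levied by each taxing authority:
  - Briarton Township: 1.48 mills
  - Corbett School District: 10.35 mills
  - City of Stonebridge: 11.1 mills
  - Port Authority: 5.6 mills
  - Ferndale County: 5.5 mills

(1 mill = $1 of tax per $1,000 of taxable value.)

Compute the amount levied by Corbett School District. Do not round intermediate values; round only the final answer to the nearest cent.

Assessed value = $568,100 × 0.569 = $323,248.9
Corbett School District taxable value = $323,248.9 (exemption does not apply)
Corbett School District levy = $323,248.9 × 0.01035 = $3,345.626115

$3,345.63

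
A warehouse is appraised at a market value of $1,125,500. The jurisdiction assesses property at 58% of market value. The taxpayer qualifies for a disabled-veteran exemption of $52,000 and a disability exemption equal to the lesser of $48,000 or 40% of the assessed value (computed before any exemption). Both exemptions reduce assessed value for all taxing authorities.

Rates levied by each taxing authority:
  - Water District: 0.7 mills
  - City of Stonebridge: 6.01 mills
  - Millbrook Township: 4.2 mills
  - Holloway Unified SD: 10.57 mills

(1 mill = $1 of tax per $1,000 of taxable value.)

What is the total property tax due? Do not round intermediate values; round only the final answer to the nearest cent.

Assessed value = $1,125,500 × 0.58 = $652,790
Disability exemption = min($48,000, 40% × $652,790) = min($48,000, $261,116) = $48,000 (dollar cap binds)
Taxable value = $652,790 − $52,000 − $48,000 = $552,790
Water District: $552,790 × 0.0007 = $386.953
City of Stonebridge: $552,790 × 0.00601 = $3,322.2679
Millbrook Township: $552,790 × 0.0042 = $2,321.718
Holloway Unified SD: $552,790 × 0.01057 = $5,842.9903
Total = $11,873.9292

$11,873.93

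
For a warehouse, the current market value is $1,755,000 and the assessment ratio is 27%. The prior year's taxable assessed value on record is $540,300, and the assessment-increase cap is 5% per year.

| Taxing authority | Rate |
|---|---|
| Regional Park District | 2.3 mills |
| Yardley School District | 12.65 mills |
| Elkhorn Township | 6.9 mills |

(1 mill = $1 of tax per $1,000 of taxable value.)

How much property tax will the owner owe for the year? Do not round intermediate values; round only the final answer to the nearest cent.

$10,353.62

Uncapped assessed value = $1,755,000 × 0.27 = $473,850
Cap limit = $540,300 × 1.05 = $567,315
Taxable assessed value = min($473,850, $567,315) = $473,850 (cap does not bind)
Regional Park District: $473,850 × 0.0023 = $1,089.855
Yardley School District: $473,850 × 0.01265 = $5,994.2025
Elkhorn Township: $473,850 × 0.0069 = $3,269.565
Total = $10,353.6225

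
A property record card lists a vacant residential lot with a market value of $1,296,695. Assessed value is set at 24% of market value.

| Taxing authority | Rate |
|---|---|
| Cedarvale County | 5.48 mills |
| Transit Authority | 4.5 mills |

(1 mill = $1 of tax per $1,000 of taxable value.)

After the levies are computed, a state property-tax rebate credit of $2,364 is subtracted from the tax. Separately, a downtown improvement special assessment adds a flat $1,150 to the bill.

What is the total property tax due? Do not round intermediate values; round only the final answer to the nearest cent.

$1,891.84

Assessed value = $1,296,695 × 0.24 = $311,206.8
Cedarvale County: $311,206.8 × 0.00548 = $1,705.413264
Transit Authority: $311,206.8 × 0.0045 = $1,400.4306
Levies subtotal = $3,105.843864
After credit = $3,105.843864 − $2,364 = $741.843864
Total = $741.843864 + $1,150 = $1,891.843864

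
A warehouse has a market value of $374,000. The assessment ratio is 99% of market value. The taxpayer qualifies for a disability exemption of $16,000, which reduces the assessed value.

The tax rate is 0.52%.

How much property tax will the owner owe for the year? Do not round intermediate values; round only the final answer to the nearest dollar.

Assessed value = $374,000 × 0.99 = $370,260
Taxable value = $370,260 − $16,000 = $354,260
Tax = $354,260 × 0.0052 = $1,842.152

$1,842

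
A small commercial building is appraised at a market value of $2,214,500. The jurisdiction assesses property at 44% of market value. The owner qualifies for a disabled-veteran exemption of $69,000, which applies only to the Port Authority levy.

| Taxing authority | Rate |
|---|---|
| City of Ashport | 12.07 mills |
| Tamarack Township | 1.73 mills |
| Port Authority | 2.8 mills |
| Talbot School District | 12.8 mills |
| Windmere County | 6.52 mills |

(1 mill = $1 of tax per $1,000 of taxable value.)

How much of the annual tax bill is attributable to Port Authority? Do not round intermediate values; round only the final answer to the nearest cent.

$2,535.06

Assessed value = $2,214,500 × 0.44 = $974,380
Port Authority taxable value = $974,380 − $69,000 = $905,380
Port Authority levy = $905,380 × 0.0028 = $2,535.064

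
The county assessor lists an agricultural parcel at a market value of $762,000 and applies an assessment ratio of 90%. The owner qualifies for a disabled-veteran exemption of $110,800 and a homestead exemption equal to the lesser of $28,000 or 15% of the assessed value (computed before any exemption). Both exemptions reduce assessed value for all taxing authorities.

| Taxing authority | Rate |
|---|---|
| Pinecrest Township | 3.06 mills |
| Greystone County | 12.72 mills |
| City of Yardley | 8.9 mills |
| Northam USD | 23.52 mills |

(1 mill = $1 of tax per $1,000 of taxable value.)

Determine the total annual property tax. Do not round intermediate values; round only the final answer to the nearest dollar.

Assessed value = $762,000 × 0.9 = $685,800
Homestead exemption = min($28,000, 15% × $685,800) = min($28,000, $102,870) = $28,000 (dollar cap binds)
Taxable value = $685,800 − $110,800 − $28,000 = $547,000
Pinecrest Township: $547,000 × 0.00306 = $1,673.82
Greystone County: $547,000 × 0.01272 = $6,957.84
City of Yardley: $547,000 × 0.0089 = $4,868.3
Northam USD: $547,000 × 0.02352 = $12,865.44
Total = $26,365.4

$26,365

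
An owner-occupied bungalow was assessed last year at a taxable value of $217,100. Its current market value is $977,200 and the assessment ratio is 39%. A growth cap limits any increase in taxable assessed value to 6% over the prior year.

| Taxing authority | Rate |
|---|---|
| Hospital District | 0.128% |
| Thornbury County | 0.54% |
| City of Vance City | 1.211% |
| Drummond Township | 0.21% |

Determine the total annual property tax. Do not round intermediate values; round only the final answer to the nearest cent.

$4,807.33

Uncapped assessed value = $977,200 × 0.39 = $381,108
Cap limit = $217,100 × 1.06 = $230,126
Taxable assessed value = min($381,108, $230,126) = $230,126 (cap binds)
Hospital District: $230,126 × 0.00128 = $294.56128
Thornbury County: $230,126 × 0.0054 = $1,242.6804
City of Vance City: $230,126 × 0.01211 = $2,786.82586
Drummond Township: $230,126 × 0.0021 = $483.2646
Total = $4,807.33214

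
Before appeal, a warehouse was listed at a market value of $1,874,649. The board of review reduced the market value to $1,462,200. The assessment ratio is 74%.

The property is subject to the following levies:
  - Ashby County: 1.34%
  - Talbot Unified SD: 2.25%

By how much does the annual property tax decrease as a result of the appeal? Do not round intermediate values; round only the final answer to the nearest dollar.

$10,957

Old assessed value = $1,874,649 × 0.74 = $1,387,240.26
New assessed value = $1,462,200 × 0.74 = $1,082,028
Combined rate = 0.0134 + 0.0225 = 0.0359
Old tax = $1,387,240.26 × 0.0359 = $49,801.925334
New tax = $1,082,028 × 0.0359 = $38,844.8052
Reduction = $49,801.925334 − $38,844.8052 = $10,957.120134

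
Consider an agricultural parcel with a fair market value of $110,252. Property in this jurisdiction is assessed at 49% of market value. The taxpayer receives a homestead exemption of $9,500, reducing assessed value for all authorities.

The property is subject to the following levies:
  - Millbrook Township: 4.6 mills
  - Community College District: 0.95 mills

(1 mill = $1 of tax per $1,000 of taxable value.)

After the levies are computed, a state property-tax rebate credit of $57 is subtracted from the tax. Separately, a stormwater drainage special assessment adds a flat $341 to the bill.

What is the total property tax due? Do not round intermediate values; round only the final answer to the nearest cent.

$531.11

Assessed value = $110,252 × 0.49 = $54,023.48
Taxable value = $54,023.48 − $9,500 = $44,523.48
Millbrook Township: $44,523.48 × 0.0046 = $204.808008
Community College District: $44,523.48 × 0.00095 = $42.297306
Levies subtotal = $247.105314
After credit = $247.105314 − $57 = $190.105314
Total = $190.105314 + $341 = $531.105314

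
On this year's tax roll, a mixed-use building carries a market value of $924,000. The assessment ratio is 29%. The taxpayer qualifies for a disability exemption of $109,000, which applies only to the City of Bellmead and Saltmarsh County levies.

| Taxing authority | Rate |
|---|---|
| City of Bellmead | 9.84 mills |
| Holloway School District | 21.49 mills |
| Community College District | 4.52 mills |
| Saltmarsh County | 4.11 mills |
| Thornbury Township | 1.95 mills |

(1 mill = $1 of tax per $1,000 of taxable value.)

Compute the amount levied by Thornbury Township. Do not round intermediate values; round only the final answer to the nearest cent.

$522.52

Assessed value = $924,000 × 0.29 = $267,960
Thornbury Township taxable value = $267,960 (exemption does not apply)
Thornbury Township levy = $267,960 × 0.00195 = $522.522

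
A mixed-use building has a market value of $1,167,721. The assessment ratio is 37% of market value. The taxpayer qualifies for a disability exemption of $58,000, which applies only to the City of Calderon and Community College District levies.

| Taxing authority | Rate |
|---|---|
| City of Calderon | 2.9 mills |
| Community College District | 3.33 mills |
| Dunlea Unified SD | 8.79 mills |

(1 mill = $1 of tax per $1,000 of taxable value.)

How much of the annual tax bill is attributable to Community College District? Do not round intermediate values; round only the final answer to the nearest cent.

$1,245.61

Assessed value = $1,167,721 × 0.37 = $432,056.77
Community College District taxable value = $432,056.77 − $58,000 = $374,056.77
Community College District levy = $374,056.77 × 0.00333 = $1,245.6090441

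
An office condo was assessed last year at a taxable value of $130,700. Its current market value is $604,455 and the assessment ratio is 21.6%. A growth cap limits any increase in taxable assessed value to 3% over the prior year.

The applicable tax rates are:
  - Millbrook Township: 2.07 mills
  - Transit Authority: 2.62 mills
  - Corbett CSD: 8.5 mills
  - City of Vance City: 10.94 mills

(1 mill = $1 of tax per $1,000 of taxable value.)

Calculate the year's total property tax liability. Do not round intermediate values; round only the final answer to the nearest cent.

Uncapped assessed value = $604,455 × 0.216 = $130,562.28
Cap limit = $130,700 × 1.03 = $134,621
Taxable assessed value = min($130,562.28, $134,621) = $130,562.28 (cap does not bind)
Millbrook Township: $130,562.28 × 0.00207 = $270.2639196
Transit Authority: $130,562.28 × 0.00262 = $342.0731736
Corbett CSD: $130,562.28 × 0.0085 = $1,109.77938
City of Vance City: $130,562.28 × 0.01094 = $1,428.3513432
Total = $3,150.4678164

$3,150.47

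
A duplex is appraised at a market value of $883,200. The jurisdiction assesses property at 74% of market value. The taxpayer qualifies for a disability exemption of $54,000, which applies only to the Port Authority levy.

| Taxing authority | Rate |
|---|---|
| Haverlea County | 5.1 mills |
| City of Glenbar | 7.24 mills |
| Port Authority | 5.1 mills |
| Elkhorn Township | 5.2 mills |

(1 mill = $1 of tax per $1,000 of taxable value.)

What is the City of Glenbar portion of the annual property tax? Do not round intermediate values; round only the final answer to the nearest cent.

Assessed value = $883,200 × 0.74 = $653,568
City of Glenbar taxable value = $653,568 (exemption does not apply)
City of Glenbar levy = $653,568 × 0.00724 = $4,731.83232

$4,731.83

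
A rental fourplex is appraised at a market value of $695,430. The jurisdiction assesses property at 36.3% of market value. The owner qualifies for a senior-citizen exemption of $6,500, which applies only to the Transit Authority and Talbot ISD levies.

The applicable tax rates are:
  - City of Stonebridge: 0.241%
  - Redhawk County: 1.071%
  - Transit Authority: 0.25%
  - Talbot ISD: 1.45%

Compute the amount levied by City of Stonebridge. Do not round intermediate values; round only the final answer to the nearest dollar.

$608

Assessed value = $695,430 × 0.363 = $252,441.09
City of Stonebridge taxable value = $252,441.09 (exemption does not apply)
City of Stonebridge levy = $252,441.09 × 0.00241 = $608.3830269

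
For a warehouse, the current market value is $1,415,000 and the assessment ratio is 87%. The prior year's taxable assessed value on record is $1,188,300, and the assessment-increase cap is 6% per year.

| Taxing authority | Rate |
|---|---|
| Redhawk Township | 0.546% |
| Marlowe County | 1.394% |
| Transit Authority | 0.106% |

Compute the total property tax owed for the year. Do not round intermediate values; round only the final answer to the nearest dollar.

$25,187

Uncapped assessed value = $1,415,000 × 0.87 = $1,231,050
Cap limit = $1,188,300 × 1.06 = $1,259,598
Taxable assessed value = min($1,231,050, $1,259,598) = $1,231,050 (cap does not bind)
Redhawk Township: $1,231,050 × 0.00546 = $6,721.533
Marlowe County: $1,231,050 × 0.01394 = $17,160.837
Transit Authority: $1,231,050 × 0.00106 = $1,304.913
Total = $25,187.283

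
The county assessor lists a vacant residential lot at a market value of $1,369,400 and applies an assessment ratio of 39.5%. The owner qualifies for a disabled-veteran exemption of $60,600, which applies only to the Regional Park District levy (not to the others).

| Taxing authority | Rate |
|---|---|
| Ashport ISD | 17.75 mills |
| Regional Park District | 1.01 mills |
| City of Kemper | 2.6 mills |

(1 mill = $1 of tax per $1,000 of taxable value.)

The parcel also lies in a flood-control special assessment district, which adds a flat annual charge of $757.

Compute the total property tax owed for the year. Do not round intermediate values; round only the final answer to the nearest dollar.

$12,250

Assessed value = $1,369,400 × 0.395 = $540,913
Ashport ISD: $540,913 × 0.01775 = $9,601.20575
Regional Park District: ($540,913 − $60,600) × 0.00101 = $480,313 × 0.00101 = $485.11613
City of Kemper: $540,913 × 0.0026 = $1,406.3738
Levies subtotal = $11,492.69568
Total = $11,492.69568 + $757 = $12,249.69568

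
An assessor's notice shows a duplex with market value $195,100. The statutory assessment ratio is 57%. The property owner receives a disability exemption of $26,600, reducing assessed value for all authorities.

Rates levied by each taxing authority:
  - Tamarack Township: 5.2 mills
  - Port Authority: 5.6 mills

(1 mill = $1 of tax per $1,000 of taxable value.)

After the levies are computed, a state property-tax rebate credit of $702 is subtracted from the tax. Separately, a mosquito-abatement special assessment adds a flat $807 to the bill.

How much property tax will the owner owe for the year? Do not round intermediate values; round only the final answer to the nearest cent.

$1,018.76

Assessed value = $195,100 × 0.57 = $111,207
Taxable value = $111,207 − $26,600 = $84,607
Tamarack Township: $84,607 × 0.0052 = $439.9564
Port Authority: $84,607 × 0.0056 = $473.7992
Levies subtotal = $913.7556
After credit = $913.7556 − $702 = $211.7556
Total = $211.7556 + $807 = $1,018.7556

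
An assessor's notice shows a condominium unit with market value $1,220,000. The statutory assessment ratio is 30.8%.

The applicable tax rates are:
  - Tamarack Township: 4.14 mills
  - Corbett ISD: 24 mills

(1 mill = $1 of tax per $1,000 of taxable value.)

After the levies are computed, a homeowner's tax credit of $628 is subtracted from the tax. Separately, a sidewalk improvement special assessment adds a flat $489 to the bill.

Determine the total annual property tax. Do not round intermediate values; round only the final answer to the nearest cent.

Assessed value = $1,220,000 × 0.308 = $375,760
Tamarack Township: $375,760 × 0.00414 = $1,555.6464
Corbett ISD: $375,760 × 0.024 = $9,018.24
Levies subtotal = $10,573.8864
After credit = $10,573.8864 − $628 = $9,945.8864
Total = $9,945.8864 + $489 = $10,434.8864

$10,434.89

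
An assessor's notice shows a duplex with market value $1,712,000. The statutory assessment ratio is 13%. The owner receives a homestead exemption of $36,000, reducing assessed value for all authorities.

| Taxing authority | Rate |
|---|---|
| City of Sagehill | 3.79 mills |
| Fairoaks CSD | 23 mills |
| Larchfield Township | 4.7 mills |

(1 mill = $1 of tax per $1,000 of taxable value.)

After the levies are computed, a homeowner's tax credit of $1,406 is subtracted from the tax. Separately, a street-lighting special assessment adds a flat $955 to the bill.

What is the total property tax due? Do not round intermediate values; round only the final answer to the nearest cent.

Assessed value = $1,712,000 × 0.13 = $222,560
Taxable value = $222,560 − $36,000 = $186,560
City of Sagehill: $186,560 × 0.00379 = $707.0624
Fairoaks CSD: $186,560 × 0.023 = $4,290.88
Larchfield Township: $186,560 × 0.0047 = $876.832
Levies subtotal = $5,874.7744
After credit = $5,874.7744 − $1,406 = $4,468.7744
Total = $4,468.7744 + $955 = $5,423.7744

$5,423.77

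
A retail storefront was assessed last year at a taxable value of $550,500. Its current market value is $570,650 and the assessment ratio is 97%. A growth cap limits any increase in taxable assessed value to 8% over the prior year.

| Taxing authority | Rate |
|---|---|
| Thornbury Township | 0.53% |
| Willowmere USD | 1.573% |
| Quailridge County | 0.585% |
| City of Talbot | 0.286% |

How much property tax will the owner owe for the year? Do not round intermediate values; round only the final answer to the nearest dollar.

Uncapped assessed value = $570,650 × 0.97 = $553,530.5
Cap limit = $550,500 × 1.08 = $594,540
Taxable assessed value = min($553,530.5, $594,540) = $553,530.5 (cap does not bind)
Thornbury Township: $553,530.5 × 0.0053 = $2,933.71165
Willowmere USD: $553,530.5 × 0.01573 = $8,707.034765
Quailridge County: $553,530.5 × 0.00585 = $3,238.153425
City of Talbot: $553,530.5 × 0.00286 = $1,583.09723
Total = $16,461.99707

$16,462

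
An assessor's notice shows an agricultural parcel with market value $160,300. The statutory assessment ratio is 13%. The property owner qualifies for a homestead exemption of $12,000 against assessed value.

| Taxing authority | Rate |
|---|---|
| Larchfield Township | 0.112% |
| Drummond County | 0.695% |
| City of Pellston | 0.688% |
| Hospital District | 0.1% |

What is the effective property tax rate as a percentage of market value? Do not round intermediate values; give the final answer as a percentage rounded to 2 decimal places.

Assessed value = $160,300 × 0.13 = $20,839
Taxable value = $20,839 − $12,000 = $8,839
Larchfield Township: $8,839 × 0.00112 = $9.89968
Drummond County: $8,839 × 0.00695 = $61.43105
City of Pellston: $8,839 × 0.00688 = $60.81232
Hospital District: $8,839 × 0.001 = $8.839
Total tax = $140.98205
Effective rate = $140.98205 ÷ $160,300 = 0.09% of market value

0.09%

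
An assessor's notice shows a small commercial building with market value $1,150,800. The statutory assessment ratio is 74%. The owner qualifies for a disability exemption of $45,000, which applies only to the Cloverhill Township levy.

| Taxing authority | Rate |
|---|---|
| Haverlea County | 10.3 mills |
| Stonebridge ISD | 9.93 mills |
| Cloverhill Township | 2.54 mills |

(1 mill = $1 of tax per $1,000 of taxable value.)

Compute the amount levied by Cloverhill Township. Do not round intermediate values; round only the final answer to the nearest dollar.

$2,049

Assessed value = $1,150,800 × 0.74 = $851,592
Cloverhill Township taxable value = $851,592 − $45,000 = $806,592
Cloverhill Township levy = $806,592 × 0.00254 = $2,048.74368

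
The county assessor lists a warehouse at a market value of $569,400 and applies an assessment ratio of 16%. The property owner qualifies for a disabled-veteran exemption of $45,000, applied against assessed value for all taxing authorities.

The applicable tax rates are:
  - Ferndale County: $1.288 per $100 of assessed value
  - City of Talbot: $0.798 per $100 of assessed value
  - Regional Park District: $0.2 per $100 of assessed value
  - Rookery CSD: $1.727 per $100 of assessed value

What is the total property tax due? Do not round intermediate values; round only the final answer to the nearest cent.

Assessed value = $569,400 × 0.16 = $91,104
Taxable value = $91,104 − $45,000 = $46,104
Ferndale County: $46,104 × 0.01288 = $593.81952
City of Talbot: $46,104 × 0.00798 = $367.90992
Regional Park District: $46,104 × 0.002 = $92.208
Rookery CSD: $46,104 × 0.01727 = $796.21608
Total = $593.81952 + $367.90992 + $92.208 + $796.21608 = $1,850.15352

$1,850.15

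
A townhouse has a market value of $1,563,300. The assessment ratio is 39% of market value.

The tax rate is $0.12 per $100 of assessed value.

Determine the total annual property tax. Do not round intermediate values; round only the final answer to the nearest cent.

$731.62

Assessed value = $1,563,300 × 0.39 = $609,687
Tax = $609,687 × 0.0012 = $731.6244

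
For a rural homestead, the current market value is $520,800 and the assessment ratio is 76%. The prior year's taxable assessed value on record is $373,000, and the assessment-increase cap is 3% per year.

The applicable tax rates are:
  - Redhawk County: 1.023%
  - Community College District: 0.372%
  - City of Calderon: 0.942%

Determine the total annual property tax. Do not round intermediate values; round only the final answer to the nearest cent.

Uncapped assessed value = $520,800 × 0.76 = $395,808
Cap limit = $373,000 × 1.03 = $384,190
Taxable assessed value = min($395,808, $384,190) = $384,190 (cap binds)
Redhawk County: $384,190 × 0.01023 = $3,930.2637
Community College District: $384,190 × 0.00372 = $1,429.1868
City of Calderon: $384,190 × 0.00942 = $3,619.0698
Total = $8,978.5203

$8,978.52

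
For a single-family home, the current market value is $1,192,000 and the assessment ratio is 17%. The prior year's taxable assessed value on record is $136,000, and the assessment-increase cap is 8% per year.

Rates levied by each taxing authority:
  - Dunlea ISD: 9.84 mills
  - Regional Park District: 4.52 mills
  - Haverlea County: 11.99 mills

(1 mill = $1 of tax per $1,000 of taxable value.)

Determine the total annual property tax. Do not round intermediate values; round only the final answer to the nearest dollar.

$3,870

Uncapped assessed value = $1,192,000 × 0.17 = $202,640
Cap limit = $136,000 × 1.08 = $146,880
Taxable assessed value = min($202,640, $146,880) = $146,880 (cap binds)
Dunlea ISD: $146,880 × 0.00984 = $1,445.2992
Regional Park District: $146,880 × 0.00452 = $663.8976
Haverlea County: $146,880 × 0.01199 = $1,761.0912
Total = $3,870.288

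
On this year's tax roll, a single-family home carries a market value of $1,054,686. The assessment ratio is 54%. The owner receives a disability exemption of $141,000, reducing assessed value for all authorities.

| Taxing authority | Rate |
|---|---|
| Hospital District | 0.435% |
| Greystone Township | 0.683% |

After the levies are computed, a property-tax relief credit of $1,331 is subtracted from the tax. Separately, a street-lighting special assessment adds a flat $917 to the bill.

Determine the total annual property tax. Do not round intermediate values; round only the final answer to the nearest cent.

Assessed value = $1,054,686 × 0.54 = $569,530.44
Taxable value = $569,530.44 − $141,000 = $428,530.44
Hospital District: $428,530.44 × 0.00435 = $1,864.107414
Greystone Township: $428,530.44 × 0.00683 = $2,926.8629052
Levies subtotal = $4,790.9703192
After credit = $4,790.9703192 − $1,331 = $3,459.9703192
Total = $3,459.9703192 + $917 = $4,376.9703192

$4,376.97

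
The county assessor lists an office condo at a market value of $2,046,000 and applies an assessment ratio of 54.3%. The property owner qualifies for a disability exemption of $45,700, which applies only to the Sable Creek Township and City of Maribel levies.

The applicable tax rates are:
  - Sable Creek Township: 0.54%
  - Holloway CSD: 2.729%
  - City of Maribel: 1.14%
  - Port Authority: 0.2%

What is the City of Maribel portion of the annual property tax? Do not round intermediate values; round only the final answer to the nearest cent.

Assessed value = $2,046,000 × 0.543 = $1,110,978
City of Maribel taxable value = $1,110,978 − $45,700 = $1,065,278
City of Maribel levy = $1,065,278 × 0.0114 = $12,144.1692

$12,144.17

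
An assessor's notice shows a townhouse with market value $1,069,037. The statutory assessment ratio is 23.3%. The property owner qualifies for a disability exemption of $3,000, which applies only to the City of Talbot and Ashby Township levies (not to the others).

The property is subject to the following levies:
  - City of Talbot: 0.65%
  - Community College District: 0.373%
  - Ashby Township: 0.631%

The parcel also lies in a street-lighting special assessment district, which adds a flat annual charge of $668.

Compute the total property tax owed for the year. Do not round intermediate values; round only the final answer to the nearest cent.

Assessed value = $1,069,037 × 0.233 = $249,085.621
City of Talbot: ($249,085.621 − $3,000) × 0.0065 = $246,085.621 × 0.0065 = $1,599.5565365
Community College District: $249,085.621 × 0.00373 = $929.08936633
Ashby Township: ($249,085.621 − $3,000) × 0.00631 = $246,085.621 × 0.00631 = $1,552.80026851
Levies subtotal = $4,081.44617134
Total = $4,081.44617134 + $668 = $4,749.44617134

$4,749.45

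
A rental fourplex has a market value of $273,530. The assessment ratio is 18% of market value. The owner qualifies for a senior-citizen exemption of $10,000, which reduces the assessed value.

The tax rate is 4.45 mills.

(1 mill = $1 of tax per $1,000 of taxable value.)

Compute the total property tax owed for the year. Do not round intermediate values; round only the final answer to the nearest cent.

Assessed value = $273,530 × 0.18 = $49,235.4
Taxable value = $49,235.4 − $10,000 = $39,235.4
Tax = $39,235.4 × 0.00445 = $174.59753

$174.60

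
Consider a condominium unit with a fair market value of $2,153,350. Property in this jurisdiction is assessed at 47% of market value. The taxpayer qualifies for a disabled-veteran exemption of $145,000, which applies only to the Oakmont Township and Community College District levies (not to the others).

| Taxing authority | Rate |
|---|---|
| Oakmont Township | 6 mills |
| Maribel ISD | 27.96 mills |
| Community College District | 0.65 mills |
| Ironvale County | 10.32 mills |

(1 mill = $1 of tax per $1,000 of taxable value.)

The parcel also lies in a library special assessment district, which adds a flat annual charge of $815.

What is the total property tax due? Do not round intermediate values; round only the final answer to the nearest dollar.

Assessed value = $2,153,350 × 0.47 = $1,012,074.5
Oakmont Township: ($1,012,074.5 − $145,000) × 0.006 = $867,074.5 × 0.006 = $5,202.447
Maribel ISD: $1,012,074.5 × 0.02796 = $28,297.60302
Community College District: ($1,012,074.5 − $145,000) × 0.00065 = $867,074.5 × 0.00065 = $563.598425
Ironvale County: $1,012,074.5 × 0.01032 = $10,444.60884
Levies subtotal = $44,508.257285
Total = $44,508.257285 + $815 = $45,323.257285

$45,323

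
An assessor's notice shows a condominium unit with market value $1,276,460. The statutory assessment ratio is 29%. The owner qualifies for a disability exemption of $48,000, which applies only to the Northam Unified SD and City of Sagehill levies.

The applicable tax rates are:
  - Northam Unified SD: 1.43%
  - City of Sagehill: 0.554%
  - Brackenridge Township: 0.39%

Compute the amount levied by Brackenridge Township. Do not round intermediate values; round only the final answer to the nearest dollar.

Assessed value = $1,276,460 × 0.29 = $370,173.4
Brackenridge Township taxable value = $370,173.4 (exemption does not apply)
Brackenridge Township levy = $370,173.4 × 0.0039 = $1,443.67626

$1,444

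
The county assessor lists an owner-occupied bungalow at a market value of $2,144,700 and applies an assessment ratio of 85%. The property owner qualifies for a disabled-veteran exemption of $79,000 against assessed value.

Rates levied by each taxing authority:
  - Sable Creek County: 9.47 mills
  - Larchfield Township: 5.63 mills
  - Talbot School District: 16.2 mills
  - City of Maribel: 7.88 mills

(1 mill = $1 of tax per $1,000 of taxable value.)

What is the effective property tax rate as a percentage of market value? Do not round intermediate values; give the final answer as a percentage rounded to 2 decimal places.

3.19%

Assessed value = $2,144,700 × 0.85 = $1,822,995
Taxable value = $1,822,995 − $79,000 = $1,743,995
Sable Creek County: $1,743,995 × 0.00947 = $16,515.63265
Larchfield Township: $1,743,995 × 0.00563 = $9,818.69185
Talbot School District: $1,743,995 × 0.0162 = $28,252.719
City of Maribel: $1,743,995 × 0.00788 = $13,742.6806
Total tax = $68,329.7241
Effective rate = $68,329.7241 ÷ $2,144,700 = 3.19% of market value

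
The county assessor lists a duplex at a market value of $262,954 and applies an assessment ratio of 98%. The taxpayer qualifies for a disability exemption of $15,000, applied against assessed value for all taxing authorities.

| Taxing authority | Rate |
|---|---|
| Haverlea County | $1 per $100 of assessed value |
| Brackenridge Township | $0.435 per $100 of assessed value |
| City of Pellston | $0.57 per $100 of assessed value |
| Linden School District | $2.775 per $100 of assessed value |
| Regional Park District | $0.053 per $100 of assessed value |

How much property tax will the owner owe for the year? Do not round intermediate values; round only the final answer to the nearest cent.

$11,729.45

Assessed value = $262,954 × 0.98 = $257,694.92
Taxable value = $257,694.92 − $15,000 = $242,694.92
Haverlea County: $242,694.92 × 0.01 = $2,426.9492
Brackenridge Township: $242,694.92 × 0.00435 = $1,055.722902
City of Pellston: $242,694.92 × 0.0057 = $1,383.361044
Linden School District: $242,694.92 × 0.02775 = $6,734.78403
Regional Park District: $242,694.92 × 0.00053 = $128.6283076
Total = $2,426.9492 + $1,055.722902 + $1,383.361044 + $6,734.78403 + $128.6283076 = $11,729.4454836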